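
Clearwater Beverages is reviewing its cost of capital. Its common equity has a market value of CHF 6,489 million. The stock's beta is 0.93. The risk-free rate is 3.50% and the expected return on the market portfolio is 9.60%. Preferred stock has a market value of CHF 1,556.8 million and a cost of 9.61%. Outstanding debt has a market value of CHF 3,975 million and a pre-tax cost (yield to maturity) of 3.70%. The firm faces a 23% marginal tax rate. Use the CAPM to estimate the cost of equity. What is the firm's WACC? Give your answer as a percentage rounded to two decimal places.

Market risk premium = 9.6% − 3.5% = 6.1%.
Cost of equity via CAPM: Re = 3.5% + 0.93 × 6.1% = 9.1730%.
Total capital V = 6489 + 1556.8 + 3975 = 12020.8.
Equity: weight = 6489/12020.8 = 0.5398; cost = 9.173%.
Preferred: weight = 1556.8/12020.8 = 0.1295; cost = 9.61%.
Debt: weight = 3975/12020.8 = 0.3307; after-tax cost = 3.7% × (1 − 23%) = 2.8490%.
WACC = 0.5398 × 9.1730% + 0.1295 × 9.6100% + 0.3307 × 2.8490% = 7.1384%.

7.14%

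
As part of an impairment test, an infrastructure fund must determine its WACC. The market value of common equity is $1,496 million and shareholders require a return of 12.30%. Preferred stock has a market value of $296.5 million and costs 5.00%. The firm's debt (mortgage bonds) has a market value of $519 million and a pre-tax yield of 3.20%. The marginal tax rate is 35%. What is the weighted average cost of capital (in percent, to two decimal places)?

9.07%

Total capital V = 1496 + 296.5 + 519 = 2311.5.
Equity: weight = 1496/2311.5 = 0.6472; cost = 12.3%.
Preferred: weight = 296.5/2311.5 = 0.1283; cost = 5%.
Mortgage bonds: weight = 519/2311.5 = 0.2245; after-tax cost = 3.2% × (1 − 35%) = 2.0800%.
WACC = 0.6472 × 12.3000% + 0.1283 × 5.0000% + 0.2245 × 2.0800% = 9.0689%.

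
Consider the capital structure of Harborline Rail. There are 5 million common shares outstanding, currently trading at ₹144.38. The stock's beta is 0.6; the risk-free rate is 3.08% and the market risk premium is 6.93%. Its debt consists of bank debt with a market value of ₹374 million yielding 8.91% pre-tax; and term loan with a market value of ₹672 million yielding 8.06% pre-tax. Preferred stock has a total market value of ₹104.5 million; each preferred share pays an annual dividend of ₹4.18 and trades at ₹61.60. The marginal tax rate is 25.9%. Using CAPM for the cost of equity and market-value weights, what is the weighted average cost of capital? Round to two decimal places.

Cost of equity via CAPM: Re = 3.08% + 0.6 × 6.93% = 7.2380%.
Cost of preferred: Rp = 4.18 / 61.6 = 6.7857%.
Market value of equity E = 144.38 × 5m = 721.9m.
Total capital V = 721.9 + 104.5 + 374 + 672 = 1872.4.
Equity: weight = 721.9/1872.4 = 0.3855; cost = 7.238%.
Preferred: weight = 104.5/1872.4 = 0.0558; cost = 6.7857%.
Bank debt: weight = 374/1872.4 = 0.1997; after-tax cost = 8.91% × (1 − 25.9%) = 6.6023%.
Term loan: weight = 672/1872.4 = 0.3589; after-tax cost = 8.06% × (1 − 25.9%) = 5.9725%.
WACC = 0.3855 × 7.2380% + 0.0558 × 6.7857% + 0.1997 × 6.6023% + 0.3589 × 5.9725% = 6.6316%.

6.63%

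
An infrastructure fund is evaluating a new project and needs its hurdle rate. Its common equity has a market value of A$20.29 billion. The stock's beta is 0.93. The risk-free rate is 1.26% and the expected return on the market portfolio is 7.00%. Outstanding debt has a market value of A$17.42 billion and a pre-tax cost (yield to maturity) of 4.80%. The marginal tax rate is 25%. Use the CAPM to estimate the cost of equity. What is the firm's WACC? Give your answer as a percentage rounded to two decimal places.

Market risk premium = 7.0% − 1.26% = 5.74%.
Cost of equity via CAPM: Re = 1.26% + 0.93 × 5.74% = 6.5982%.
Total capital V = 20.29 + 17.42 = 37.71.
Equity: weight = 20.29/37.71 = 0.5381; cost = 6.5982%.
Debt: weight = 17.42/37.71 = 0.4619; after-tax cost = 4.8% × (1 − 25%) = 3.6000%.
WACC = 0.5381 × 6.5982% + 0.4619 × 3.6000% = 5.2132%.

5.21%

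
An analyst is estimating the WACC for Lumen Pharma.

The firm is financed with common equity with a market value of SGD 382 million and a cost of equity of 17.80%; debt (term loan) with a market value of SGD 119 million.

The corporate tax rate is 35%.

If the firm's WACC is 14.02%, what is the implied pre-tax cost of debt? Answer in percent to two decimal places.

Total capital V = 382 + 119 = 501.
Equity weight = 382/501 = 0.7625.
Term loan weight = 119/501 = 0.2375.
Equity contribution = 0.7625 × 17.8% = 13.5721%.
Remaining for debt = 14.02% − 13.5721% = 0.4479%.
Rd × (1 − 35%) × 0.2375 = 0.4479%  ⇒  Rd = 2.9014%.

2.90%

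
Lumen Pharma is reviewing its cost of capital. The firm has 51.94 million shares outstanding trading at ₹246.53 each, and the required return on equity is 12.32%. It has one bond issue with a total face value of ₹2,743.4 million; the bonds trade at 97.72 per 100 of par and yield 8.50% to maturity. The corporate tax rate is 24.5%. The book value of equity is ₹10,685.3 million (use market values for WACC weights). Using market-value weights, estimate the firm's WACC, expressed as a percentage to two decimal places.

11.30%

Market value of equity E = 246.53 × 51.94m = 12804.7682m. Market value of debt D = 2743.4m × 97.72/100 = 2680.85048m.
Total capital V = 12804.7682 + 2680.85048 = 15485.61868.
Equity: weight = 12804.7682/15485.61868 = 0.8269; cost = 12.32%.
Bonds outstanding: weight = 2680.85048/15485.61868 = 0.1731; after-tax cost = 8.5% × (1 − 24.5%) = 6.4175%.
WACC = 0.8269 × 12.3200% + 0.1731 × 6.4175% = 11.2982%.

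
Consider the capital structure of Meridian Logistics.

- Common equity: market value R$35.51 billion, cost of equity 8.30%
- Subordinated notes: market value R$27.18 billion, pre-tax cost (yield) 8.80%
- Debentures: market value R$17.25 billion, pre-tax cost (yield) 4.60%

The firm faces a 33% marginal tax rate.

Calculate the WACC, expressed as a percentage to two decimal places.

6.36%

Total capital V = 35.51 + 27.18 + 17.25 = 79.94.
Equity: weight = 35.51/79.94 = 0.4442; cost = 8.3%.
Subordinated notes: weight = 27.18/79.94 = 0.3400; after-tax cost = 8.8% × (1 − 33%) = 5.8960%.
Debentures: weight = 17.25/79.94 = 0.2158; after-tax cost = 4.6% × (1 − 33%) = 3.0820%.
WACC = 0.4442 × 8.3000% + 0.3400 × 5.8960% + 0.2158 × 3.0820% = 6.3567%.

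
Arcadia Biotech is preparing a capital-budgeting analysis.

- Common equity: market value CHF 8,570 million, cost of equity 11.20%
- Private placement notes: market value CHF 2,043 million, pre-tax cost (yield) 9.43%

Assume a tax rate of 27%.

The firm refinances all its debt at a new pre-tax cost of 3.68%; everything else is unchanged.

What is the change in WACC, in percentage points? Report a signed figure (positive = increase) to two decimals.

Current WACC:
Total capital V = 8570 + 2043 = 10613.
Equity: weight = 8570/10613 = 0.8075; cost = 11.2%.
Private placement notes: weight = 2043/10613 = 0.1925; after-tax cost = 9.43% × (1 − 27%) = 6.8839%.
WACC = 0.8075 × 11.2000% + 0.1925 × 6.8839% = 10.3692%.
After the change:
Total capital V = 8570 + 2043 = 10613.
Equity: weight = 8570/10613 = 0.8075; cost = 11.2%.
Private placement notes: weight = 2043/10613 = 0.1925; after-tax cost = 3.68% × (1 − 27%) = 2.6864%.
WACC = 0.8075 × 11.2000% + 0.1925 × 2.6864% = 9.5611%.
Change in WACC = 9.5611% − 10.3692% = -0.8080 pp.

-0.81 pp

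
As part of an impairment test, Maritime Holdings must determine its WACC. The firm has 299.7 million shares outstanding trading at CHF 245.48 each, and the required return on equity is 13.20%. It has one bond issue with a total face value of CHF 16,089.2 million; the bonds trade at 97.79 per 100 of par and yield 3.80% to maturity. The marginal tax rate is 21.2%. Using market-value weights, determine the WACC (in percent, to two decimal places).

Market value of equity E = 245.48 × 299.7m = 73570.356m. Market value of debt D = 16089.2m × 97.79/100 = 15733.62868m.
Total capital V = 73570.356 + 15733.62868 = 89303.98468.
Equity: weight = 73570.356/89303.98468 = 0.8238; cost = 13.2%.
Bonds outstanding: weight = 15733.62868/89303.98468 = 0.1762; after-tax cost = 3.8% × (1 − 21.2%) = 2.9944%.
WACC = 0.8238 × 13.2000% + 0.1762 × 2.9944% = 11.4020%.

11.40%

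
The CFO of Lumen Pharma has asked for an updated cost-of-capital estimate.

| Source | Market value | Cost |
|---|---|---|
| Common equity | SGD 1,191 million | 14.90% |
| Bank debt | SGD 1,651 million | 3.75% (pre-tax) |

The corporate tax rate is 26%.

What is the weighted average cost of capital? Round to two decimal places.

Total capital V = 1191 + 1651 = 2842.
Equity: weight = 1191/2842 = 0.4191; cost = 14.9%.
Bank debt: weight = 1651/2842 = 0.5809; after-tax cost = 3.75% × (1 − 26%) = 2.7750%.
WACC = 0.4191 × 14.9000% + 0.5809 × 2.7750% = 7.8562%.

7.86%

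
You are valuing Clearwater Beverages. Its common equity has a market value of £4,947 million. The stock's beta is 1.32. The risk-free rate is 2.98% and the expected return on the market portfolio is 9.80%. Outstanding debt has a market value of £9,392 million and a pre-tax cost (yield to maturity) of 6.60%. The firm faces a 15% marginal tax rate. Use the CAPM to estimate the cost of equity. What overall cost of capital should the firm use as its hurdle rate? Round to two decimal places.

7.81%

Market risk premium = 9.8% − 2.98% = 6.82%.
Cost of equity via CAPM: Re = 2.98% + 1.32 × 6.82% = 11.9824%.
Total capital V = 4947 + 9392 = 14339.
Equity: weight = 4947/14339 = 0.3450; cost = 11.9824%.
Debt: weight = 9392/14339 = 0.6550; after-tax cost = 6.6% × (1 − 15%) = 5.6100%.
WACC = 0.3450 × 11.9824% + 0.6550 × 5.6100% = 7.8085%.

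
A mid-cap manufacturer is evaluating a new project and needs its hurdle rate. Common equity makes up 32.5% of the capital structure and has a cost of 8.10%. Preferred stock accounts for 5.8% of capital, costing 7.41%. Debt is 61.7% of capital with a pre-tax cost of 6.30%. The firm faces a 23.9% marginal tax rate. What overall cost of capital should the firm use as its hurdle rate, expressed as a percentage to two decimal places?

6.02%

After-tax cost of debt = 6.3% × (1 − 23.9%) = 4.7943%.
WACC = 0.325 × 8.1000% + 0.058 × 7.4100% + 0.617 × 4.7943% = 6.0204%.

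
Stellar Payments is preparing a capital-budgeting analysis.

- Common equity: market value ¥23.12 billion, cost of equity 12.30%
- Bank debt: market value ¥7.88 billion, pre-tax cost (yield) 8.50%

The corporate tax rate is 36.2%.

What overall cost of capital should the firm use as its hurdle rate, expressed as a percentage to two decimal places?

10.55%

Total capital V = 23.12 + 7.88 = 31.
Equity: weight = 23.12/31 = 0.7458; cost = 12.3%.
Bank debt: weight = 7.88/31 = 0.2542; after-tax cost = 8.5% × (1 − 36.2%) = 5.4230%.
WACC = 0.7458 × 12.3000% + 0.2542 × 5.4230% = 10.5519%.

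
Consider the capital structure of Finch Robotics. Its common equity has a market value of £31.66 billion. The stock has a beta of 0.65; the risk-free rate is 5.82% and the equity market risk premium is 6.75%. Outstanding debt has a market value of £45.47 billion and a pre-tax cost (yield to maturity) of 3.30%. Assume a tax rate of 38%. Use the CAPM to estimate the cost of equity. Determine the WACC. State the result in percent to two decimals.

Cost of equity via CAPM: Re = 5.82% + 0.65 × 6.75% = 10.2075%.
Total capital V = 31.66 + 45.47 = 77.13.
Equity: weight = 31.66/77.13 = 0.4105; cost = 10.2075%.
Debt: weight = 45.47/77.13 = 0.5895; after-tax cost = 3.3% × (1 − 38%) = 2.0460%.
WACC = 0.4105 × 10.2075% + 0.5895 × 2.0460% = 5.3961%.

5.40%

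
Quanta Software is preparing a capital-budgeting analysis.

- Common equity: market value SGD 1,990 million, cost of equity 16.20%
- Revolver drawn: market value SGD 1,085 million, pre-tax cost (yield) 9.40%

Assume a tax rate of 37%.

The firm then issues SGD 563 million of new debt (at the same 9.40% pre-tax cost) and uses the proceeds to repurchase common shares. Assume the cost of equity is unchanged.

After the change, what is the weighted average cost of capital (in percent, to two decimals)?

10.69%

After the change:
Total capital V = 1427 + 1648 = 3075.
Equity: weight = 1427/3075 = 0.4641; cost = 16.2%.
Revolver drawn: weight = 1648/3075 = 0.5359; after-tax cost = 9.4% × (1 − 37%) = 5.9220%.
WACC = 0.4641 × 16.2000% + 0.5359 × 5.9220% = 10.6917%.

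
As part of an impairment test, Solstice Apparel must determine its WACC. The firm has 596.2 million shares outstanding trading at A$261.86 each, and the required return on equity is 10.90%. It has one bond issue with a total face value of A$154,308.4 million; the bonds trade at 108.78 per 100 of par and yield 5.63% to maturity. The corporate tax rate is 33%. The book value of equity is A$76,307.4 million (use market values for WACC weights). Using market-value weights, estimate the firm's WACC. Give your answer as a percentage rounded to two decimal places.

Market value of equity E = 261.86 × 596.2m = 156120.932m. Market value of debt D = 154308.4m × 108.78/100 = 167856.67752m.
Total capital V = 156120.932 + 167856.67752 = 323977.60952.
Equity: weight = 156120.932/323977.60952 = 0.4819; cost = 10.9%.
Bonds outstanding: weight = 167856.67752/323977.60952 = 0.5181; after-tax cost = 5.63% × (1 − 33%) = 3.7721%.
WACC = 0.4819 × 10.9000% + 0.5181 × 3.7721% = 7.2069%.

7.21%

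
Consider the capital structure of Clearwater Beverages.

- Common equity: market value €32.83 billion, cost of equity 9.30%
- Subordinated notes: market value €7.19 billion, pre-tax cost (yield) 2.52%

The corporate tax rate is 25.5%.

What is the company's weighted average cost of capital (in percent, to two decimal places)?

Total capital V = 32.83 + 7.19 = 40.02.
Equity: weight = 32.83/40.02 = 0.8203; cost = 9.3%.
Subordinated notes: weight = 7.19/40.02 = 0.1797; after-tax cost = 2.52% × (1 − 25.5%) = 1.8774%.
WACC = 0.8203 × 9.3000% + 0.1797 × 1.8774% = 7.9665%.

7.97%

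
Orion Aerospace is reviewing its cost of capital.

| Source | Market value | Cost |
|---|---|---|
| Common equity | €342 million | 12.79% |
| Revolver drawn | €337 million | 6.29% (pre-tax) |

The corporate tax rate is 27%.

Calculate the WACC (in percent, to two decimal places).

Total capital V = 342 + 337 = 679.
Equity: weight = 342/679 = 0.5037; cost = 12.79%.
Revolver drawn: weight = 337/679 = 0.4963; after-tax cost = 6.29% × (1 − 27%) = 4.5917%.
WACC = 0.5037 × 12.7900% + 0.4963 × 4.5917% = 8.7210%.

8.72%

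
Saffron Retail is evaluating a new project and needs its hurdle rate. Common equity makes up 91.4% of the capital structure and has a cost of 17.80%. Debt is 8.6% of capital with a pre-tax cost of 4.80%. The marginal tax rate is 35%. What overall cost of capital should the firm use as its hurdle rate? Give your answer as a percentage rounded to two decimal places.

16.54%

After-tax cost of debt = 4.8% × (1 − 35%) = 3.1200%.
WACC = 0.914 × 17.8000% + 0.086 × 3.1200% = 16.5375%.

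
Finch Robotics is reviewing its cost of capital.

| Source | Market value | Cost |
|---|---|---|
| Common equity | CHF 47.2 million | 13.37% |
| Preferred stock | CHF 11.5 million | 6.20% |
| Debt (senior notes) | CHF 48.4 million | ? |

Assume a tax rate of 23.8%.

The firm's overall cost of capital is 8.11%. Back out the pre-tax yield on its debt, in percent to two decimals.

4.51%

Total capital V = 47.2 + 11.5 + 48.4 = 107.1.
Equity weight = 47.2/107.1 = 0.4407.
Preferred weight = 11.5/107.1 = 0.1074.
Senior notes weight = 48.4/107.1 = 0.4519.
Equity contribution = 0.4407 × 13.37% = 5.8923%.
Preferred contribution = 0.1074 × 6.2% = 0.6657%.
Remaining for debt = 8.11% − 6.5580% = 1.5520%.
Rd × (1 − 23.8%) × 0.4519 = 1.5520%  ⇒  Rd = 4.5069%.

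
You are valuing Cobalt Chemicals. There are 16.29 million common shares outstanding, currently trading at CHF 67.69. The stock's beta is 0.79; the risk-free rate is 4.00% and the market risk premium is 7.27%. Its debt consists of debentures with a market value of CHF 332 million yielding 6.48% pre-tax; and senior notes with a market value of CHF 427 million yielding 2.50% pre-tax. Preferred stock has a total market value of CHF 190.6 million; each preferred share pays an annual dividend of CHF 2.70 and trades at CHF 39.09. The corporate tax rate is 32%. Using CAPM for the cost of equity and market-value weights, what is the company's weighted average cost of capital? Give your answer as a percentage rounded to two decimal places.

6.94%

Cost of equity via CAPM: Re = 4.0% + 0.79 × 7.27% = 9.7433%.
Cost of preferred: Rp = 2.7 / 39.09 = 6.9071%.
Market value of equity E = 67.69 × 16.29m = 1102.6701m.
Total capital V = 1102.6701 + 190.6 + 332 + 427 = 2052.2701.
Equity: weight = 1102.6701/2052.2701 = 0.5373; cost = 9.7433%.
Preferred: weight = 190.6/2052.2701 = 0.0929; cost = 6.9071%.
Debentures: weight = 332/2052.2701 = 0.1618; after-tax cost = 6.48% × (1 − 32%) = 4.4064%.
Senior notes: weight = 427/2052.2701 = 0.2081; after-tax cost = 2.5% × (1 − 32%) = 1.7000%.
WACC = 0.5373 × 9.7433% + 0.0929 × 6.9071% + 0.1618 × 4.4064% + 0.2081 × 1.7000% = 6.9430%.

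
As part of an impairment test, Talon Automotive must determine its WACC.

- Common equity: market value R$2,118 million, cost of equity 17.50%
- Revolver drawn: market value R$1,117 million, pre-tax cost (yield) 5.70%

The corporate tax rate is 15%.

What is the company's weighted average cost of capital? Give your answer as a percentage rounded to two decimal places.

Total capital V = 2118 + 1117 = 3235.
Equity: weight = 2118/3235 = 0.6547; cost = 17.5%.
Revolver drawn: weight = 1117/3235 = 0.3453; after-tax cost = 5.7% × (1 − 15%) = 4.8450%.
WACC = 0.6547 × 17.5000% + 0.3453 × 4.8450% = 13.1304%.

13.13%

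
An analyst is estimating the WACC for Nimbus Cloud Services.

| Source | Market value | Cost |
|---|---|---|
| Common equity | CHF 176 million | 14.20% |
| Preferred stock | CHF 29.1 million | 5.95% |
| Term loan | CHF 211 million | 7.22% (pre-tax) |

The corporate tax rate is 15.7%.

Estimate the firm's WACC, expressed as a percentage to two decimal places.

Total capital V = 176 + 29.1 + 211 = 416.1.
Equity: weight = 176/416.1 = 0.4230; cost = 14.2%.
Preferred: weight = 29.1/416.1 = 0.0699; cost = 5.95%.
Term loan: weight = 211/416.1 = 0.5071; after-tax cost = 7.22% × (1 − 15.7%) = 6.0865%.
WACC = 0.4230 × 14.2000% + 0.0699 × 5.9500% + 0.5071 × 6.0865% = 9.5087%.

9.51%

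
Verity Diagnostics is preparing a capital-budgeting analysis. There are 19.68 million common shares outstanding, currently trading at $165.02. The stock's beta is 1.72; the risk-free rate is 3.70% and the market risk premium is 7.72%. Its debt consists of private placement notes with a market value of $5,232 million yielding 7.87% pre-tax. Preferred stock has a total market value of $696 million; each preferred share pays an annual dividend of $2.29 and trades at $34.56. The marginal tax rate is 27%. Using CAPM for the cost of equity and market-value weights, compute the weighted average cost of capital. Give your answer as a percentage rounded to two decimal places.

Cost of equity via CAPM: Re = 3.7% + 1.72 × 7.72% = 16.9784%.
Cost of preferred: Rp = 2.29 / 34.56 = 6.6262%.
Market value of equity E = 165.02 × 19.68m = 3247.5936m.
Total capital V = 3247.5936 + 696 + 5232 = 9175.5936.
Equity: weight = 3247.5936/9175.5936 = 0.3539; cost = 16.9784%.
Preferred: weight = 696/9175.5936 = 0.0759; cost = 6.6262%.
Private placement notes: weight = 5232/9175.5936 = 0.5702; after-tax cost = 7.87% × (1 − 27%) = 5.7451%.
WACC = 0.3539 × 16.9784% + 0.0759 × 6.6262% + 0.5702 × 5.7451% = 9.7878%.

9.79%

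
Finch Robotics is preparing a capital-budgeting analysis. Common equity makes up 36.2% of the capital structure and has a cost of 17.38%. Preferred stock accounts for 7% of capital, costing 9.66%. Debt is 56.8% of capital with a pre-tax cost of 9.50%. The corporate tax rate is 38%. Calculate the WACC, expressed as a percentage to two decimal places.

After-tax cost of debt = 9.5% × (1 − 38%) = 5.8900%.
WACC = 0.362 × 17.3800% + 0.070 × 9.6600% + 0.568 × 5.8900% = 10.3133%.

10.31%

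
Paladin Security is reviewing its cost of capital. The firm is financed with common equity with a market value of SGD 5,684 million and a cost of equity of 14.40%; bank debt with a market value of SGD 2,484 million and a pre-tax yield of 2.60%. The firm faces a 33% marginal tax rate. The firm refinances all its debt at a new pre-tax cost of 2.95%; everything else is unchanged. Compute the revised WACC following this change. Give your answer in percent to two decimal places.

After the change:
Total capital V = 5684 + 2484 = 8168.
Equity: weight = 5684/8168 = 0.6959; cost = 14.4%.
Bank debt: weight = 2484/8168 = 0.3041; after-tax cost = 2.95% × (1 − 33%) = 1.9765%.
WACC = 0.6959 × 14.4000% + 0.3041 × 1.9765% = 10.6218%.

10.62%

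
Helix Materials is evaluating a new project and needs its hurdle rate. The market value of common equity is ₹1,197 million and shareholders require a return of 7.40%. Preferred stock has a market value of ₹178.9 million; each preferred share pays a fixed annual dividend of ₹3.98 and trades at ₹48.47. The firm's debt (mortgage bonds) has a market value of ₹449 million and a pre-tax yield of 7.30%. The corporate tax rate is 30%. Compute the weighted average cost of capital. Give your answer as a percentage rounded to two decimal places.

6.92%

Cost of preferred: Rp = 3.98 / 48.47 = 8.2113%.
Total capital V = 1197 + 178.9 + 449 = 1824.9.
Equity: weight = 1197/1824.9 = 0.6559; cost = 7.4%.
Preferred: weight = 178.9/1824.9 = 0.0980; cost = 8.2113%.
Mortgage bonds: weight = 449/1824.9 = 0.2460; after-tax cost = 7.3% × (1 − 30%) = 5.1100%.
WACC = 0.6559 × 7.4000% + 0.0980 × 8.2113% + 0.2460 × 5.1100% = 6.9161%.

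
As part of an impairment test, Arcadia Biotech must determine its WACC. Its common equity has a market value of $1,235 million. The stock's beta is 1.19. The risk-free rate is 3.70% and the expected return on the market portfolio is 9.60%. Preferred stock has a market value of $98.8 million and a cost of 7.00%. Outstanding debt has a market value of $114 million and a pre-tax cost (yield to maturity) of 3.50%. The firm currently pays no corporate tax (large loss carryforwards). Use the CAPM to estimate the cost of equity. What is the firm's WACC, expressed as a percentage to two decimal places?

9.90%

Market risk premium = 9.6% − 3.7% = 5.9%.
Cost of equity via CAPM: Re = 3.7% + 1.19 × 5.9% = 10.7210%.
Total capital V = 1235 + 98.8 + 114 = 1447.8.
Equity: weight = 1235/1447.8 = 0.8530; cost = 10.721%.
Preferred: weight = 98.8/1447.8 = 0.0682; cost = 7%.
Debt: weight = 114/1447.8 = 0.0787; after-tax cost = 3.5% × (1 − 0%) = 3.5000%.
WACC = 0.8530 × 10.7210% + 0.0682 × 7.0000% + 0.0787 × 3.5000% = 9.8985%.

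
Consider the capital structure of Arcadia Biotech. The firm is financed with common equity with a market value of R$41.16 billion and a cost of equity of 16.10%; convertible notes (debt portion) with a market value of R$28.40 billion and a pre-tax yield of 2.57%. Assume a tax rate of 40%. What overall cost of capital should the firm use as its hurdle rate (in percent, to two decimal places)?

10.16%

Total capital V = 41.16 + 28.4 = 69.56.
Equity: weight = 41.16/69.56 = 0.5917; cost = 16.1%.
Convertible notes (debt portion): weight = 28.4/69.56 = 0.4083; after-tax cost = 2.57% × (1 − 40%) = 1.5420%.
WACC = 0.5917 × 16.1000% + 0.4083 × 1.5420% = 10.1563%.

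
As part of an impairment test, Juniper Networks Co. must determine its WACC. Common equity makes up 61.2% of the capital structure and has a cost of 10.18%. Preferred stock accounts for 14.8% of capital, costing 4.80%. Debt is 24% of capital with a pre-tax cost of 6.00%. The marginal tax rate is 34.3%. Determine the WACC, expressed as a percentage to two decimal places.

After-tax cost of debt = 6% × (1 − 34.3%) = 3.9420%.
WACC = 0.612 × 10.1800% + 0.148 × 4.8000% + 0.240 × 3.9420% = 7.8866%.

7.89%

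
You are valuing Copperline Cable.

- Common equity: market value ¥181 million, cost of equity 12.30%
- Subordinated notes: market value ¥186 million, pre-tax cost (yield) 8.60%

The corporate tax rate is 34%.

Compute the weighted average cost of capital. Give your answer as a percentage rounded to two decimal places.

Total capital V = 181 + 186 = 367.
Equity: weight = 181/367 = 0.4932; cost = 12.3%.
Subordinated notes: weight = 186/367 = 0.5068; after-tax cost = 8.6% × (1 − 34%) = 5.6760%.
WACC = 0.4932 × 12.3000% + 0.5068 × 5.6760% = 8.9429%.

8.94%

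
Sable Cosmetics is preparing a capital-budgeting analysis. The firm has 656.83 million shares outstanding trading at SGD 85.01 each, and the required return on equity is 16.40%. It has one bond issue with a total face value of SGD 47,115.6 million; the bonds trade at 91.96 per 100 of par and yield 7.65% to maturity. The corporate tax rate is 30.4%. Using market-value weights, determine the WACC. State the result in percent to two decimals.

Market value of equity E = 85.01 × 656.83m = 55837.1183m. Market value of debt D = 47115.6m × 91.96/100 = 43327.50576m.
Total capital V = 55837.1183 + 43327.50576 = 99164.62406.
Equity: weight = 55837.1183/99164.62406 = 0.5631; cost = 16.4%.
Bonds outstanding: weight = 43327.50576/99164.62406 = 0.4369; after-tax cost = 7.65% × (1 − 30.4%) = 5.3244%.
WACC = 0.5631 × 16.4000% + 0.4369 × 5.3244% = 11.5608%.

11.56%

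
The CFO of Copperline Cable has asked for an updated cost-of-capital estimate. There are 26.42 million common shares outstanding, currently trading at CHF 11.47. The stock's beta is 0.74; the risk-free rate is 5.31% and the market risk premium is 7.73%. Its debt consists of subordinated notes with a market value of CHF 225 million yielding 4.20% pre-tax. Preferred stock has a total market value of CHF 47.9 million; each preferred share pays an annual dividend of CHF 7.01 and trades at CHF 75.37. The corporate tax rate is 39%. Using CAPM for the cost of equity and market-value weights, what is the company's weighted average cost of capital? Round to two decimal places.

7.58%

Cost of equity via CAPM: Re = 5.31% + 0.74 × 7.73% = 11.0302%.
Cost of preferred: Rp = 7.01 / 75.37 = 9.3008%.
Market value of equity E = 11.47 × 26.42m = 303.0374m.
Total capital V = 303.0374 + 47.9 + 225 = 575.9374.
Equity: weight = 303.0374/575.9374 = 0.5262; cost = 11.0302%.
Preferred: weight = 47.9/575.9374 = 0.0832; cost = 9.3008%.
Subordinated notes: weight = 225/575.9374 = 0.3907; after-tax cost = 4.2% × (1 − 39%) = 2.5620%.
WACC = 0.5262 × 11.0302% + 0.0832 × 9.3008% + 0.3907 × 2.5620% = 7.5781%.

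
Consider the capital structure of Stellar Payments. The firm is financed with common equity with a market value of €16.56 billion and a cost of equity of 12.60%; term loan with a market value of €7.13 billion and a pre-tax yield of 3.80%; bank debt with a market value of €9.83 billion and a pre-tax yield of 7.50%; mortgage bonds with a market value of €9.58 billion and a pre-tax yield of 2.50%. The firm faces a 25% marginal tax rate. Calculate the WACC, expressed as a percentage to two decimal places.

7.01%

Total capital V = 16.56 + 7.13 + 9.83 + 9.58 = 43.1.
Equity: weight = 16.56/43.1 = 0.3842; cost = 12.6%.
Term loan: weight = 7.13/43.1 = 0.1654; after-tax cost = 3.8% × (1 − 25%) = 2.8500%.
Bank debt: weight = 9.83/43.1 = 0.2281; after-tax cost = 7.5% × (1 − 25%) = 5.6250%.
Mortgage bonds: weight = 9.58/43.1 = 0.2223; after-tax cost = 2.5% × (1 − 25%) = 1.8750%.
WACC = 0.3842 × 12.6000% + 0.1654 × 2.8500% + 0.2281 × 5.6250% + 0.2223 × 1.8750% = 7.0124%.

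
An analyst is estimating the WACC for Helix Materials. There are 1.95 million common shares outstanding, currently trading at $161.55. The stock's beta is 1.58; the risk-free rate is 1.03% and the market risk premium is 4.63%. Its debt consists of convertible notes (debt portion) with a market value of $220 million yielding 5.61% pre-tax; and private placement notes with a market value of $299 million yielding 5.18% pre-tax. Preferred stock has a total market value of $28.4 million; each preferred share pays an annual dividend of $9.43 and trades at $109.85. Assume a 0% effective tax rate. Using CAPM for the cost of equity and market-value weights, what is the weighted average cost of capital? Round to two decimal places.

Cost of equity via CAPM: Re = 1.03% + 1.58 × 4.63% = 8.3454%.
Cost of preferred: Rp = 9.43 / 109.85 = 8.5844%.
Market value of equity E = 161.55 × 1.95m = 315.0225m.
Total capital V = 315.0225 + 28.4 + 220 + 299 = 862.4225.
Equity: weight = 315.0225/862.4225 = 0.3653; cost = 8.3454%.
Preferred: weight = 28.4/862.4225 = 0.0329; cost = 8.5844%.
Convertible notes (debt portion): weight = 220/862.4225 = 0.2551; after-tax cost = 5.61% × (1 − 0%) = 5.6100%.
Private placement notes: weight = 299/862.4225 = 0.3467; after-tax cost = 5.18% × (1 − 0%) = 5.1800%.
WACC = 0.3653 × 8.3454% + 0.0329 × 8.5844% + 0.2551 × 5.6100% + 0.3467 × 5.1800% = 6.5580%.

6.56%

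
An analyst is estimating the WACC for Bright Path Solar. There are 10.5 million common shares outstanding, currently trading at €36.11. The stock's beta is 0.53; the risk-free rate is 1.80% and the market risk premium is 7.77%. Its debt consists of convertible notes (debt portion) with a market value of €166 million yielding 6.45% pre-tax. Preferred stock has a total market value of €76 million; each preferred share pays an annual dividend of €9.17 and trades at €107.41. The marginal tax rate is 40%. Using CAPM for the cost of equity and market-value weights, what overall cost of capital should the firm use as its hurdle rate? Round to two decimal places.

Cost of equity via CAPM: Re = 1.8% + 0.53 × 7.77% = 5.9181%.
Cost of preferred: Rp = 9.17 / 107.41 = 8.5374%.
Market value of equity E = 36.11 × 10.5m = 379.155m.
Total capital V = 379.155 + 76 + 166 = 621.155.
Equity: weight = 379.155/621.155 = 0.6104; cost = 5.9181%.
Preferred: weight = 76/621.155 = 0.1224; cost = 8.5374%.
Convertible notes (debt portion): weight = 166/621.155 = 0.2672; after-tax cost = 6.45% × (1 − 40%) = 3.8700%.
WACC = 0.6104 × 5.9181% + 0.1224 × 8.5374% + 0.2672 × 3.8700% = 5.6912%.

5.69%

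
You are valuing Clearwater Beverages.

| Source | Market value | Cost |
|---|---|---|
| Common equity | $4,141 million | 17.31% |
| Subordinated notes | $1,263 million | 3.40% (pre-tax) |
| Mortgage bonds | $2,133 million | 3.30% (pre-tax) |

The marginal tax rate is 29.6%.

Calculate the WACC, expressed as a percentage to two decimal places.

Total capital V = 4141 + 1263 + 2133 = 7537.
Equity: weight = 4141/7537 = 0.5494; cost = 17.31%.
Subordinated notes: weight = 1263/7537 = 0.1676; after-tax cost = 3.4% × (1 − 29.6%) = 2.3936%.
Mortgage bonds: weight = 2133/7537 = 0.2830; after-tax cost = 3.3% × (1 − 29.6%) = 2.3232%.
WACC = 0.5494 × 17.3100% + 0.1676 × 2.3936% + 0.2830 × 2.3232% = 10.5691%.

10.57%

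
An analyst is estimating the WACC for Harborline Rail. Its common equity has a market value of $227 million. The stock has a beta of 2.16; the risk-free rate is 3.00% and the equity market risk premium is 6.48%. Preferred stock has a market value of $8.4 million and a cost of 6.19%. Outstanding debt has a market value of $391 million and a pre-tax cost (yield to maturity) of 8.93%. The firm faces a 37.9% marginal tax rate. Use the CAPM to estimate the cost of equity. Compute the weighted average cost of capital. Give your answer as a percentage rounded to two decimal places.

9.70%

Cost of equity via CAPM: Re = 3.0% + 2.16 × 6.48% = 16.9968%.
Total capital V = 227 + 8.4 + 391 = 626.4.
Equity: weight = 227/626.4 = 0.3624; cost = 16.9968%.
Preferred: weight = 8.4/626.4 = 0.0134; cost = 6.19%.
Debt: weight = 391/626.4 = 0.6242; after-tax cost = 8.93% × (1 − 37.9%) = 5.5455%.
WACC = 0.3624 × 16.9968% + 0.0134 × 6.1900% + 0.6242 × 5.5455% = 9.7040%.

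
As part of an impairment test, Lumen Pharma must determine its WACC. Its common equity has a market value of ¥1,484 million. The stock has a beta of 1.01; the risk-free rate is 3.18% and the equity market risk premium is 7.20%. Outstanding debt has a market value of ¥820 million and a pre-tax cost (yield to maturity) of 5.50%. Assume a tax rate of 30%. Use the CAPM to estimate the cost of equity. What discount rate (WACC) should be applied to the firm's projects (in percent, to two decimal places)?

8.10%

Cost of equity via CAPM: Re = 3.18% + 1.01 × 7.2% = 10.4520%.
Total capital V = 1484 + 820 = 2304.
Equity: weight = 1484/2304 = 0.6441; cost = 10.452%.
Debt: weight = 820/2304 = 0.3559; after-tax cost = 5.5% × (1 − 30%) = 3.8500%.
WACC = 0.6441 × 10.4520% + 0.3559 × 3.8500% = 8.1023%.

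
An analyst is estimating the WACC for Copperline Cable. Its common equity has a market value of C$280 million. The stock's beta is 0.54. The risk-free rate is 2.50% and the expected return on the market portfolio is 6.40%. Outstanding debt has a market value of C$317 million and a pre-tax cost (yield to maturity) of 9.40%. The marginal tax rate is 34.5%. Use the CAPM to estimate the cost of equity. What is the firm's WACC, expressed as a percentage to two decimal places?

5.43%

Market risk premium = 6.4% − 2.5% = 3.9%.
Cost of equity via CAPM: Re = 2.5% + 0.54 × 3.9% = 4.6060%.
Total capital V = 280 + 317 = 597.
Equity: weight = 280/597 = 0.4690; cost = 4.606%.
Debt: weight = 317/597 = 0.5310; after-tax cost = 9.4% × (1 − 34.5%) = 6.1570%.
WACC = 0.4690 × 4.6060% + 0.5310 × 6.1570% = 5.4296%.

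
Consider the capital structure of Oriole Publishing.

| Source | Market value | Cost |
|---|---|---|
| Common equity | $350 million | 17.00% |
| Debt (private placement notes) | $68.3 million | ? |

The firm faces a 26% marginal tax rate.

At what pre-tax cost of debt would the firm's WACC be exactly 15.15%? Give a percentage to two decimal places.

Total capital V = 350 + 68.3 = 418.3.
Equity weight = 350/418.3 = 0.8367.
Private placement notes weight = 68.3/418.3 = 0.1633.
Equity contribution = 0.8367 × 17% = 14.2242%.
Remaining for debt = 15.15% − 14.2242% = 0.9258%.
Rd × (1 − 26%) × 0.1633 = 0.9258%  ⇒  Rd = 7.6618%.

7.66%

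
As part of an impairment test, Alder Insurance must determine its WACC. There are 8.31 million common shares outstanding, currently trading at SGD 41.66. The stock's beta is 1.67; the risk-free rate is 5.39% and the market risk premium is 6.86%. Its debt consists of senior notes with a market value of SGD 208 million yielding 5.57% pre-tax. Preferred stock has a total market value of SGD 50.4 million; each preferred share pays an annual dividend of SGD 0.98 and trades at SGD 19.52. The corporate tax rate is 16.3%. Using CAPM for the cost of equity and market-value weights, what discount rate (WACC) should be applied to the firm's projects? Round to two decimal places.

11.67%

Cost of equity via CAPM: Re = 5.39% + 1.67 × 6.86% = 16.8462%.
Cost of preferred: Rp = 0.98 / 19.52 = 5.0205%.
Market value of equity E = 41.66 × 8.31m = 346.1946m.
Total capital V = 346.1946 + 50.4 + 208 = 604.5946.
Equity: weight = 346.1946/604.5946 = 0.5726; cost = 16.8462%.
Preferred: weight = 50.4/604.5946 = 0.0834; cost = 5.0205%.
Senior notes: weight = 208/604.5946 = 0.3440; after-tax cost = 5.57% × (1 − 16.3%) = 4.6621%.
WACC = 0.5726 × 16.8462% + 0.0834 × 5.0205% + 0.3440 × 4.6621% = 11.6687%.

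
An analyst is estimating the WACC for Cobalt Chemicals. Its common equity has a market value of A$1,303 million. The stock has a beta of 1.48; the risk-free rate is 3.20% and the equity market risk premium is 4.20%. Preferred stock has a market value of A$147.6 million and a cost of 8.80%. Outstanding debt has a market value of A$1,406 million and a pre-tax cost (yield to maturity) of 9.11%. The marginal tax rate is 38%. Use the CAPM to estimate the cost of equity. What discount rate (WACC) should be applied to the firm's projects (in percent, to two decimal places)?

7.53%

Cost of equity via CAPM: Re = 3.2% + 1.48 × 4.2% = 9.4160%.
Total capital V = 1303 + 147.6 + 1406 = 2856.6.
Equity: weight = 1303/2856.6 = 0.4561; cost = 9.416%.
Preferred: weight = 147.6/2856.6 = 0.0517; cost = 8.8%.
Debt: weight = 1406/2856.6 = 0.4922; after-tax cost = 9.11% × (1 − 38%) = 5.6482%.
WACC = 0.4561 × 9.4160% + 0.0517 × 8.8000% + 0.4922 × 5.6482% = 7.5297%.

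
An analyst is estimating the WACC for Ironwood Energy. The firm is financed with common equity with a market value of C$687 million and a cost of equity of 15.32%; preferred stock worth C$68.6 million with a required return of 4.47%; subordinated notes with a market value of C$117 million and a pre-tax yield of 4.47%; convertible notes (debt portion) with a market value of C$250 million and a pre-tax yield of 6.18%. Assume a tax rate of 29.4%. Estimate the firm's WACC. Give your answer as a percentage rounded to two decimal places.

Total capital V = 687 + 68.6 + 117 + 250 = 1122.6.
Equity: weight = 687/1122.6 = 0.6120; cost = 15.32%.
Preferred: weight = 68.6/1122.6 = 0.0611; cost = 4.47%.
Subordinated notes: weight = 117/1122.6 = 0.1042; after-tax cost = 4.47% × (1 − 29.4%) = 3.1558%.
Convertible notes (debt portion): weight = 250/1122.6 = 0.2227; after-tax cost = 6.18% × (1 − 29.4%) = 4.3631%.
WACC = 0.6120 × 15.3200% + 0.0611 × 4.4700% + 0.1042 × 3.1558% + 0.2227 × 4.3631% = 10.9491%.

10.95%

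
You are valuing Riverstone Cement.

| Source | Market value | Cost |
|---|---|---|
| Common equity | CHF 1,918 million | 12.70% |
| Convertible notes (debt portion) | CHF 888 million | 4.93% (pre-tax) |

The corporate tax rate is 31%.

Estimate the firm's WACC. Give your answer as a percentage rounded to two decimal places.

Total capital V = 1918 + 888 = 2806.
Equity: weight = 1918/2806 = 0.6835; cost = 12.7%.
Convertible notes (debt portion): weight = 888/2806 = 0.3165; after-tax cost = 4.93% × (1 − 31%) = 3.4017%.
WACC = 0.6835 × 12.7000% + 0.3165 × 3.4017% = 9.7574%.

9.76%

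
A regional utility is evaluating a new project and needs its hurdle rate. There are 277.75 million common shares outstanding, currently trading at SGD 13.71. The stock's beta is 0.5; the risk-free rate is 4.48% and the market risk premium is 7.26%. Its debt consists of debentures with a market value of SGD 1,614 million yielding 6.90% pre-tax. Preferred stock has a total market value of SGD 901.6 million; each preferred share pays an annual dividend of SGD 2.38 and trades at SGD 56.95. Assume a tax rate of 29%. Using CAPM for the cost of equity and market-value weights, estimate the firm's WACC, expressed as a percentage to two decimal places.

6.73%

Cost of equity via CAPM: Re = 4.48% + 0.5 × 7.26% = 8.1100%.
Cost of preferred: Rp = 2.38 / 56.95 = 4.1791%.
Market value of equity E = 13.71 × 277.75m = 3807.9525m.
Total capital V = 3807.9525 + 901.6 + 1614 = 6323.5525.
Equity: weight = 3807.9525/6323.5525 = 0.6022; cost = 8.11%.
Preferred: weight = 901.6/6323.5525 = 0.1426; cost = 4.1791%.
Debentures: weight = 1614/6323.5525 = 0.2552; after-tax cost = 6.9% × (1 − 29%) = 4.8990%.
WACC = 0.6022 × 8.1100% + 0.1426 × 4.1791% + 0.2552 × 4.8990% = 6.7300%.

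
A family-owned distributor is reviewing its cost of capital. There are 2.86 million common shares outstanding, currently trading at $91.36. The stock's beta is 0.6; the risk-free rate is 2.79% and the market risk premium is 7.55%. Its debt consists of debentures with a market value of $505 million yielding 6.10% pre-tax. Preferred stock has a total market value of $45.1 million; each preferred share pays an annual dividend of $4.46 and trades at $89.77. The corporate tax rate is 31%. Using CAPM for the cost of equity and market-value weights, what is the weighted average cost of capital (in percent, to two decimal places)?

5.25%

Cost of equity via CAPM: Re = 2.79% + 0.6 × 7.55% = 7.3200%.
Cost of preferred: Rp = 4.46 / 89.77 = 4.9683%.
Market value of equity E = 91.36 × 2.86m = 261.2896m.
Total capital V = 261.2896 + 45.1 + 505 = 811.3896.
Equity: weight = 261.2896/811.3896 = 0.3220; cost = 7.32%.
Preferred: weight = 45.1/811.3896 = 0.0556; cost = 4.9683%.
Debentures: weight = 505/811.3896 = 0.6224; after-tax cost = 6.1% × (1 − 31%) = 4.2090%.
WACC = 0.3220 × 7.3200% + 0.0556 × 4.9683% + 0.6224 × 4.2090% = 5.2530%.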